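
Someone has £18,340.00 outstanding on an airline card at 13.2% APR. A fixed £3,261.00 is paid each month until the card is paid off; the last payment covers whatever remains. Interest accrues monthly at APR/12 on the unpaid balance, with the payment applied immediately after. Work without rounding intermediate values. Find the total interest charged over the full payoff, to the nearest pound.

£698

Monthly rate r = 13.2%/12 = 1.1% = 0.011.
Payoff takes n = ⌈−ln(1 − rB₀/P)/ln(1+r)⌉ = ⌈5.837⌉ = 6 payments; the last is £2,733.20.
Total paid = 5·£3,261.00 + £2,733.20 = £19,038.20.
Total interest = total paid − principal = £19,038.20 − £18,340.00 = £698.20.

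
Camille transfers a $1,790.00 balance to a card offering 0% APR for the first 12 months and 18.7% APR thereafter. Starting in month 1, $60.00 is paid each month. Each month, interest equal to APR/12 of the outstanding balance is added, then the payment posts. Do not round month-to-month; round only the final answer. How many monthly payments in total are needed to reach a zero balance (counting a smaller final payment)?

Promo months 1–12 at r₀ = 0%/12 = 0; months 13+ at r₁ = 18.7%/12 = 0.0155833.
After month 12 (no interest yet): B = $1,790.00 − 12·$60.00 = $1,070.00.
Then at r₁ with $60.00/mo: n₂ = −ln(1 − r₁·B/P)/ln(1+r₁) ≈ 21.06 → 22 more payments.

34 months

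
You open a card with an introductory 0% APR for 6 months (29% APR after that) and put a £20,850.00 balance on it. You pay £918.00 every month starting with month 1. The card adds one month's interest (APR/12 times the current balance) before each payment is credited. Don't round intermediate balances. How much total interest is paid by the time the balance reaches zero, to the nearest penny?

£4,547.94

Promo months 1–6 at r₀ = 0%/12 = 0; months 7+ at r₁ = 29%/12 = 0.0241667.
After month 6 (no interest yet): B = £20,850.00 − 6·£918.00 = £15,342.00.
Then at r₁ with £918.00/mo: n₂ = −ln(1 − r₁·B/P)/ln(1+r₁) ≈ 21.66 → 22 more payments.
Total paid = 27·£918.00 + £611.94 = £25,397.94; interest = £25,397.94 − £20,850.00 = £4,547.94.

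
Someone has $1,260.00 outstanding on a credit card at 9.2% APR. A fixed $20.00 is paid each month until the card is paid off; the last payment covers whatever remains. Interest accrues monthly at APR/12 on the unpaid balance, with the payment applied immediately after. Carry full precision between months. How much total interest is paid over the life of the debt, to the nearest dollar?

$468

Monthly rate r = 9.2%/12 = 0.766667% = 0.00766667.
Payoff takes n = ⌈−ln(1 − rB₀/P)/ln(1+r)⌉ = ⌈86.379⌉ = 87 payments; the last is $7.60.
Total paid = 86·$20.00 + $7.60 = $1,727.60.
Total interest = total paid − principal = $1,727.60 − $1,260.00 = $467.60.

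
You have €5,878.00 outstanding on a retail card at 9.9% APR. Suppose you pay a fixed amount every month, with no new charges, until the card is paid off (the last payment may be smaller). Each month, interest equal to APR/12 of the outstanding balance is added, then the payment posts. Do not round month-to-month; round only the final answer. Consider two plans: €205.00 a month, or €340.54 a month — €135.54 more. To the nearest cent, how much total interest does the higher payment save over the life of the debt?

Monthly rate r = 9.9%/12 = 0.825% = 0.00825.
At €205.00/mo: n = ⌈−ln(1 − rB₀/P)/ln(1+r)⌉ = 33 payments (last €174.65); total interest = total paid − €5,878.00 = €856.65.
At €340.54/mo: 19 payments (last €237.74); total interest €489.46.
Interest saved = €856.65 − €489.46 = €367.19.

€367.19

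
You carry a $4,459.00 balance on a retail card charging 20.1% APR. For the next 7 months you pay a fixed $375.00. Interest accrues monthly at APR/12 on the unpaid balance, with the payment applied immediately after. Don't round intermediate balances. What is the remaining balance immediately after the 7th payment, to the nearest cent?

$2,248.18

Monthly rate r = 20.1%/12 = 1.675% = 0.01675.
Each month: B ← B·(1+r) − $375.00.
Month 1: interest $74.69; balance after payment $4,158.69.
Month 2: interest $69.66; balance after payment $3,853.35.
Month 3: interest $64.54; balance after payment $3,542.89.
Month 4: interest $59.34; balance after payment $3,227.23.
Month 5: interest $54.06; balance after payment $2,906.29.
Month 6: interest $48.68; balance after payment $2,579.97.
Month 7: interest $43.21; balance after payment $2,248.18.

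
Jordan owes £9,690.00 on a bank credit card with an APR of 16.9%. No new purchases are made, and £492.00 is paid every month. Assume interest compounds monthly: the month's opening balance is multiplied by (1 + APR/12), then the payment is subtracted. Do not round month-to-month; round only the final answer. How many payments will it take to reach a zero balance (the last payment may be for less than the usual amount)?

24 payments

Monthly rate r = 16.9%/12 = 1.40833% = 0.0140833.
Recurrence: B ← B·(1+r) − £492.00.
Month 1: interest £136.47; balance after payment £9,334.47.
Month 2: interest £131.46; balance after payment £8,973.93.
Closed form: n = −ln(1 − rB₀/P)/ln(1+r) = −ln(0.72263)/ln(1.01408) ≈ 23.229, so the balance reaches zero during payment 24.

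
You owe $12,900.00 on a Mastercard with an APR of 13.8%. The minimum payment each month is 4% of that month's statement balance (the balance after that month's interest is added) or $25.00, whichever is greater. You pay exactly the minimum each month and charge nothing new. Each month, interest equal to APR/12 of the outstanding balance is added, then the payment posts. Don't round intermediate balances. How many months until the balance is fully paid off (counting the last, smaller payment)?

133 months

Monthly rate r = 13.8%/12 = 1.15% = 0.0115.
While 4% of the post-interest balance exceeds $25.00, each month B ← (B·(1+r))·(1 − 0.04), i.e. B shrinks by the factor (1+r)·0.96 = 0.97104.
This holds for months 1–104. Entering month 105 the balance is $607.09; 4% of the post-interest balance is now below $25.00, so the flat $25.00 minimum applies from here.
From month 105 a fixed $25.00 at rate r clears $607.09 in 29 more payments. Total: 104 + 29 = 133 months.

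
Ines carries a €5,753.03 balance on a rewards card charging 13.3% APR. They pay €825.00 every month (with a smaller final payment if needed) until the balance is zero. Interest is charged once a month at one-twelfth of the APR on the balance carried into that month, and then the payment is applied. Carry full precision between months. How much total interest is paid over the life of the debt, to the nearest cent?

Monthly rate r = 13.3%/12 = 1.10833% = 0.0110833.
Payoff takes n = ⌈−ln(1 − rB₀/P)/ln(1+r)⌉ = ⌈7.298⌉ = 8 payments; the last is €246.58.
Total paid = 7·€825.00 + €246.58 = €6,021.58.
Total interest = total paid − principal = €6,021.58 − €5,753.03 = €268.55.

€268.55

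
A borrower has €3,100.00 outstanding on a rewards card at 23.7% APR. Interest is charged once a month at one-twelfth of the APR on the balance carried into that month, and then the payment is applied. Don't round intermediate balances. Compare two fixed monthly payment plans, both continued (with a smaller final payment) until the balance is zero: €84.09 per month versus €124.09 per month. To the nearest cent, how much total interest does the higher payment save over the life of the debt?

€1,284.68

Monthly rate r = 23.7%/12 = 1.975% = 0.01975.
At €84.09/mo: n = ⌈−ln(1 − rB₀/P)/ln(1+r)⌉ = 67 payments (last €49.58); total interest = total paid − €3,100.00 = €2,499.52.
At €124.09/mo: 35 payments (last €95.78); total interest €1,214.84.
Interest saved = €2,499.52 − €1,214.84 = €1,284.68.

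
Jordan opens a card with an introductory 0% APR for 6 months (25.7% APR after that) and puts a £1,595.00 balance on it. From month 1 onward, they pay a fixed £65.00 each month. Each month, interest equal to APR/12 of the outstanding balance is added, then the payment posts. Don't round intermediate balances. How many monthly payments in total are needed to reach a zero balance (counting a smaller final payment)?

30 months

Promo months 1–6 at r₀ = 0%/12 = 0; months 7+ at r₁ = 25.7%/12 = 0.0214167.
After month 6 (no interest yet): B = £1,595.00 − 6·£65.00 = £1,205.00.
Then at r₁ with £65.00/mo: n₂ = −ln(1 − r₁·B/P)/ln(1+r₁) ≈ 23.87 → 24 more payments.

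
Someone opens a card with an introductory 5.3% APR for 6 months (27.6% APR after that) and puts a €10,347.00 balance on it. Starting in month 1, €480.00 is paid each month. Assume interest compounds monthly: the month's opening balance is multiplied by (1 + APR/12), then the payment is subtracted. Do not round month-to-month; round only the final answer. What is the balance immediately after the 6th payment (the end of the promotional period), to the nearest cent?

€7,712.25

Promo months 1–6 at r₀ = 5.3%/12 = 0.00441667; months 7+ at r₁ = 27.6%/12 = 0.023.
After month 6: iterate B ← B·(1+r₀) − €480.00 for 6 months → €7,712.25.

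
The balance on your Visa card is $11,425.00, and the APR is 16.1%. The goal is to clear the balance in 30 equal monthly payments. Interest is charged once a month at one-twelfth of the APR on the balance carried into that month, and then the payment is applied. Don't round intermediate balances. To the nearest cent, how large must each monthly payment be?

$465.12

Monthly rate r = 16.1%/12 = 1.34167% = 0.0134167.
Level-payment amortization: P = B₀·r / (1 − (1+r)^(−n)) = 11425.00·0.0134167 / (1 − 1.01342^(−30)).
Denominator 1 − (1+r)^(−30) = 0.329561837.
P = 153.285 / 0.329561837 ≈ 465.12.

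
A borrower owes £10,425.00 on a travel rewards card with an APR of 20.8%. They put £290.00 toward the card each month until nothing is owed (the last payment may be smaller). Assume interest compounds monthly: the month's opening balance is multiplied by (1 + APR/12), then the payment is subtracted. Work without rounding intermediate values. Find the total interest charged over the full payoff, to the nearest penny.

£6,042.13

Monthly rate r = 20.8%/12 = 1.73333% = 0.0173333.
Payoff takes n = ⌈−ln(1 − rB₀/P)/ln(1+r)⌉ = ⌈56.782⌉ = 57 payments; the last is £227.13.
Total paid = 56·£290.00 + £227.13 = £16,467.13.
Total interest = total paid − principal = £16,467.13 − £10,425.00 = £6,042.13.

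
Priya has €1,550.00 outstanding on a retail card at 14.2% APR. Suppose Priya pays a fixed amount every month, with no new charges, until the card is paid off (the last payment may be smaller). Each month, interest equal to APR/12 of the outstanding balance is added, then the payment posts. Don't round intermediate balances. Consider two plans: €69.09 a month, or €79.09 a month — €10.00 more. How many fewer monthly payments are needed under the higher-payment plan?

Monthly rate r = 14.2%/12 = 1.18333% = 0.0118333.
At €69.09/mo: n = ⌈−ln(1 − rB₀/P)/ln(1+r)⌉ = 27 payments (last €15.76); total interest = total paid − €1,550.00 = €262.10.
At €79.09/mo: 23 payments (last €34.01); total interest €223.99.
Payments saved = 27 − 23 = 4.

4 fewer payments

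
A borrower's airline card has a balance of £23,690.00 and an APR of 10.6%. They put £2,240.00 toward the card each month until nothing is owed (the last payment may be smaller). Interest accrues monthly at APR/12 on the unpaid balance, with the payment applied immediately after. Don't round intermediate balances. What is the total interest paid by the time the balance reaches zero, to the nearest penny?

Monthly rate r = 10.6%/12 = 0.883333% = 0.00883333.
Payoff takes n = ⌈−ln(1 − rB₀/P)/ln(1+r)⌉ = ⌈11.152⌉ = 12 payments; the last is £341.66.
Total paid = 11·£2,240.00 + £341.66 = £24,981.66.
Total interest = total paid − principal = £24,981.66 − £23,690.00 = £1,291.66.

£1,291.66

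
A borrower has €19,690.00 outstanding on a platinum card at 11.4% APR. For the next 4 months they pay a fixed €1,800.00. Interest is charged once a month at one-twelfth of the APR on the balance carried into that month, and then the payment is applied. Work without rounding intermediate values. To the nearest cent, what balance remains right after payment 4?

Monthly rate r = 11.4%/12 = 0.95% = 0.0095.
Each month: B ← B·(1+r) − €1,800.00.
Month 1: interest €187.06; balance after payment €18,077.06.
Month 2: interest €171.73; balance after payment €16,448.79.
Month 3: interest €156.26; balance after payment €14,805.05.
Month 4: interest €140.65; balance after payment €13,145.70.

€13,145.70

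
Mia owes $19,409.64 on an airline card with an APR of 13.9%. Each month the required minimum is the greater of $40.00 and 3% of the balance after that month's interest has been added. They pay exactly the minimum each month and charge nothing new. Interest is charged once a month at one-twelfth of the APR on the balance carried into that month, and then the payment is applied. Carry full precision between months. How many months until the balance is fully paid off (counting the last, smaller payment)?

184 months

Monthly rate r = 13.9%/12 = 1.15833% = 0.0115833.
While 3% of the post-interest balance exceeds $40.00, each month B ← (B·(1+r))·(1 − 0.03), i.e. B shrinks by the factor (1+r)·0.97 = 0.98124.
This holds for months 1–142. Entering month 143 the balance is $1,317.77; 3% of the post-interest balance is now below $40.00, so the flat $40.00 minimum applies from here.
From month 143 a fixed $40.00 at rate r clears $1,317.77 in 42 more payments. Total: 142 + 42 = 184 months.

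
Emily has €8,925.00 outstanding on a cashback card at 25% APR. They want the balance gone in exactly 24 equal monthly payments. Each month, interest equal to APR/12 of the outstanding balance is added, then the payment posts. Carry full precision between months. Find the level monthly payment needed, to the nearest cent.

Monthly rate r = 25%/12 = 2.08333% = 0.0208333.
Level-payment amortization: P = B₀·r / (1 − (1+r)^(−n)) = 8925.00·0.0208333 / (1 − 1.02083^(−24)).
Denominator 1 − (1+r)^(−24) = 0.39034551.
P = 185.938 / 0.39034551 ≈ 476.34.

€476.34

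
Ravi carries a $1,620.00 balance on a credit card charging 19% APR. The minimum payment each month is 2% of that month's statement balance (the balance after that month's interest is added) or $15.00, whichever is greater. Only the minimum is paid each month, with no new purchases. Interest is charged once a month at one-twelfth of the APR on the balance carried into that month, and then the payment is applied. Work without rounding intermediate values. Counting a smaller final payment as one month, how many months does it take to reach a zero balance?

272 months

Monthly rate r = 19%/12 = 1.58333% = 0.0158333.
While 2% of the post-interest balance exceeds $15.00, each month B ← (B·(1+r))·(1 − 0.02), i.e. B shrinks by the factor (1+r)·0.98 = 0.99552.
This holds for months 1–175. Entering month 176 the balance is $737.92; 2% of the post-interest balance is now below $15.00, so the flat $15.00 minimum applies from here.
From month 176 a fixed $15.00 at rate r clears $737.92 in 97 more payments. Total: 175 + 97 = 272 months.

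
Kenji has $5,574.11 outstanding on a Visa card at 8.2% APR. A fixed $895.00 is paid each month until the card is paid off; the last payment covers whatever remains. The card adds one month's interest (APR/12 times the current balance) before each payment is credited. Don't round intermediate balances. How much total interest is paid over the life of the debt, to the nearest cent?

$142.25

Monthly rate r = 8.2%/12 = 0.683333% = 0.00683333.
Payoff takes n = ⌈−ln(1 − rB₀/P)/ln(1+r)⌉ = ⌈6.386⌉ = 7 payments; the last is $346.36.
Total paid = 6·$895.00 + $346.36 = $5,716.36.
Total interest = total paid − principal = $5,716.36 − $5,574.11 = $142.25.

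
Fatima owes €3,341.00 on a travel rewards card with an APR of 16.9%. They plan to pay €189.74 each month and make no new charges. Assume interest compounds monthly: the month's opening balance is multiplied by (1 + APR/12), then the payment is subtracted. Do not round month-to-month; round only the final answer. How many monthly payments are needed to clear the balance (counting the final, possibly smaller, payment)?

21 months

Monthly rate r = 16.9%/12 = 1.40833% = 0.0140833.
Recurrence: B ← B·(1+r) − €189.74.
Month 1: interest €47.05; balance after payment €3,198.31.
Month 2: interest €45.04; balance after payment €3,053.62.
Closed form: n = −ln(1 − rB₀/P)/ln(1+r) = −ln(0.75202)/ln(1.01408) ≈ 20.379, so the balance reaches zero during payment 21.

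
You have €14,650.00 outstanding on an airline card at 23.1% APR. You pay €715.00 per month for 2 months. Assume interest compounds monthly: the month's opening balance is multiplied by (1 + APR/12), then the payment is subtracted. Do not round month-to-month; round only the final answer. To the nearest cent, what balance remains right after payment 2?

Monthly rate r = 23.1%/12 = 1.925% = 0.01925.
Each month: B ← B·(1+r) − €715.00.
Month 1: interest €282.01; balance after payment €14,217.01.
Month 2: interest €273.68; balance after payment €13,775.69.

€13,775.69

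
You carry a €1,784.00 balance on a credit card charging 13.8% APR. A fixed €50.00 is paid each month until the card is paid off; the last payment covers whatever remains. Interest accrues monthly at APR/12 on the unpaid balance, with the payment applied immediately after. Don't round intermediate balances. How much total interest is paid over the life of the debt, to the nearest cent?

€525.64

Monthly rate r = 13.8%/12 = 1.15% = 0.0115.
Payoff takes n = ⌈−ln(1 − rB₀/P)/ln(1+r)⌉ = ⌈46.192⌉ = 47 payments; the last is €9.64.
Total paid = 46·€50.00 + €9.64 = €2,309.64.
Total interest = total paid − principal = €2,309.64 − €1,784.00 = €525.64.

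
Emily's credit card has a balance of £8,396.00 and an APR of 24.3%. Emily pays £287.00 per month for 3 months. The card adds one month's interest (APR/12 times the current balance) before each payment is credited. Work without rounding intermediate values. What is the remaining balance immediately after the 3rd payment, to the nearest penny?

Monthly rate r = 24.3%/12 = 2.025% = 0.02025.
Each month: B ← B·(1+r) − £287.00.
Month 1: interest £170.02; balance after payment £8,279.02.
Month 2: interest £167.65; balance after payment £8,159.67.
Month 3: interest £165.23; balance after payment £8,037.90.

£8,037.90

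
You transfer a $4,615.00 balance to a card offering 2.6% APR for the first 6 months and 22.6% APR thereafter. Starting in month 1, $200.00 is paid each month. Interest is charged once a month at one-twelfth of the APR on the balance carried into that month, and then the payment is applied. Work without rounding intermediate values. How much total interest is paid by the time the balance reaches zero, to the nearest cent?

$824.54

Promo months 1–6 at r₀ = 2.6%/12 = 0.00216667; months 7+ at r₁ = 22.6%/12 = 0.0188333.
After month 6: iterate B ← B·(1+r₀) − $200.00 for 6 months → $3,468.80.
Then at r₁ with $200.00/mo: n₂ = −ln(1 − r₁·B/P)/ln(1+r₁) ≈ 21.20 → 22 more payments.
Total paid = 27·$200.00 + $39.54 = $5,439.54; interest = $5,439.54 − $4,615.00 = $824.54.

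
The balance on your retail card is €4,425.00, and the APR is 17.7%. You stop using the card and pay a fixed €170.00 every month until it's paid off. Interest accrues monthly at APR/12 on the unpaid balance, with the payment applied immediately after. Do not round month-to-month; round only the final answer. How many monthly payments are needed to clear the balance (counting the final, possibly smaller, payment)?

34 months

Monthly rate r = 17.7%/12 = 1.475% = 0.01475.
Recurrence: B ← B·(1+r) − €170.00.
Month 1: interest €65.27; balance after payment €4,320.27.
Month 2: interest €63.72; balance after payment €4,213.99.
Closed form: n = −ln(1 − rB₀/P)/ln(1+r) = −ln(0.61607)/ln(1.01475) ≈ 33.082, so the balance reaches zero during payment 34.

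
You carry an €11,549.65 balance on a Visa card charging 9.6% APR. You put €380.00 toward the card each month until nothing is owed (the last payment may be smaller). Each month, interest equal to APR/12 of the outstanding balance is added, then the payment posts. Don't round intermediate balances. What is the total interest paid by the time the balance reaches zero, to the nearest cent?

Monthly rate r = 9.6%/12 = 0.8% = 0.008.
Payoff takes n = ⌈−ln(1 − rB₀/P)/ln(1+r)⌉ = ⌈34.963⌉ = 35 payments; the last is €365.98.
Total paid = 34·€380.00 + €365.98 = €13,285.98.
Total interest = total paid − principal = €13,285.98 − €11,549.65 = €1,736.33.

€1,736.33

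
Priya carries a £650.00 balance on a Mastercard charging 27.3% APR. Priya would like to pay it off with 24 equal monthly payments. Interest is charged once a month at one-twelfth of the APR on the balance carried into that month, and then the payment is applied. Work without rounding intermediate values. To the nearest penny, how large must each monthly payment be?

Monthly rate r = 27.3%/12 = 2.275% = 0.02275.
Level-payment amortization: P = B₀·r / (1 − (1+r)^(−n)) = 650.00·0.02275 / (1 − 1.02275^(−24)).
Denominator 1 − (1+r)^(−24) = 0.417182902.
P = 14.7875 / 0.417182902 ≈ 35.45.

£35.45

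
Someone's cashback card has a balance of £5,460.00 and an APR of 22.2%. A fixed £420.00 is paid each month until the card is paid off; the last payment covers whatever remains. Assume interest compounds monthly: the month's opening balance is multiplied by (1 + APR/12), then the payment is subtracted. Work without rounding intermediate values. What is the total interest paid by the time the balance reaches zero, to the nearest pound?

£843

Monthly rate r = 22.2%/12 = 1.85% = 0.0185.
Payoff takes n = ⌈−ln(1 − rB₀/P)/ln(1+r)⌉ = ⌈15.007⌉ = 16 payments; the last is £3.02.
Total paid = 15·£420.00 + £3.02 = £6,303.02.
Total interest = total paid − principal = £6,303.02 − £5,460.00 = £843.02.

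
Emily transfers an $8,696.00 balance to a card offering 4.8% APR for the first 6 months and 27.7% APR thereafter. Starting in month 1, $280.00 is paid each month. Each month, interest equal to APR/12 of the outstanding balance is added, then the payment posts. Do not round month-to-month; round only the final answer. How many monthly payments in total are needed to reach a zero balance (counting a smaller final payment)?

46 months

Promo months 1–6 at r₀ = 4.8%/12 = 0.004; months 7+ at r₁ = 27.7%/12 = 0.0230833.
After month 6: iterate B ← B·(1+r₀) − $280.00 for 6 months → $7,209.91.
Then at r₁ with $280.00/mo: n₂ = −ln(1 − r₁·B/P)/ln(1+r₁) ≈ 39.54 → 40 more payments.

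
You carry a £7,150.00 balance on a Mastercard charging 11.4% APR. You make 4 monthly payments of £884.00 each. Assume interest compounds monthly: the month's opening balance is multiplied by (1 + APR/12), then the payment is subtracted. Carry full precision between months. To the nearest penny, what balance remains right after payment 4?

£3,838.89

Monthly rate r = 11.4%/12 = 0.95% = 0.0095.
Each month: B ← B·(1+r) − £884.00.
Month 1: interest £67.92; balance after payment £6,333.93.
Month 2: interest £60.17; balance after payment £5,510.10.
Month 3: interest £52.35; balance after payment £4,678.44.
Month 4: interest £44.45; balance after payment £3,838.89.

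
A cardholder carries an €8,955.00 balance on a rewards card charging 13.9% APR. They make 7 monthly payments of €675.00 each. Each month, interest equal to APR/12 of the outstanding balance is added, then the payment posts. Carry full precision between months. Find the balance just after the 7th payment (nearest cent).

Monthly rate r = 13.9%/12 = 1.15833% = 0.0115833.
Each month: B ← B·(1+r) − €675.00.
Month 1: interest €103.73; balance after payment €8,383.73.
Month 2: interest €97.11; balance after payment €7,805.84.
Month 3: interest €90.42; balance after payment €7,221.26.
Month 4: interest €83.65; balance after payment €6,629.90.
Month 5: interest €76.80; balance after payment €6,031.70.
Month 6: interest €69.87; balance after payment €5,426.57.
Month 7: interest €62.86; balance after payment €4,814.43.

€4,814.43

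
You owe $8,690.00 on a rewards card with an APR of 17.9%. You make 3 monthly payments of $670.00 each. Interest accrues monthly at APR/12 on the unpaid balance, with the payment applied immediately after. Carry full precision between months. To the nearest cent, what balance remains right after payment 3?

$7,044.58

Monthly rate r = 17.9%/12 = 1.49167% = 0.0149167.
Each month: B ← B·(1+r) − $670.00.
Month 1: interest $129.63; balance after payment $8,149.63.
Month 2: interest $121.57; balance after payment $7,601.19.
Month 3: interest $113.38; balance after payment $7,044.58.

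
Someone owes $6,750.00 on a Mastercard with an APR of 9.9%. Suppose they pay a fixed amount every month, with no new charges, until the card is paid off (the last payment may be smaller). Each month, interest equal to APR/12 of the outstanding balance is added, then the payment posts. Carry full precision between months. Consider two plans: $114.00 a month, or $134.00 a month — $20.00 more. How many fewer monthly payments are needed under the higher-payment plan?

16 fewer payments

Monthly rate r = 9.9%/12 = 0.825% = 0.00825.
At $114.00/mo: n = ⌈−ln(1 − rB₀/P)/ln(1+r)⌉ = 82 payments (last $67.73); total interest = total paid − $6,750.00 = $2,551.73.
At $134.00/mo: 66 payments (last $50.40); total interest $2,010.40.
Payments saved = 82 − 66 = 16.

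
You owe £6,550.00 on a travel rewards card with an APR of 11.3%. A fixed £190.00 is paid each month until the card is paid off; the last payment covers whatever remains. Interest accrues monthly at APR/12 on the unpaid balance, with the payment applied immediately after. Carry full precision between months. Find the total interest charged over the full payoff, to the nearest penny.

£1,406.60

Monthly rate r = 11.3%/12 = 0.941667% = 0.00941667.
Payoff takes n = ⌈−ln(1 − rB₀/P)/ln(1+r)⌉ = ⌈41.876⌉ = 42 payments; the last is £166.60.
Total paid = 41·£190.00 + £166.60 = £7,956.60.
Total interest = total paid − principal = £7,956.60 − £6,550.00 = £1,406.60.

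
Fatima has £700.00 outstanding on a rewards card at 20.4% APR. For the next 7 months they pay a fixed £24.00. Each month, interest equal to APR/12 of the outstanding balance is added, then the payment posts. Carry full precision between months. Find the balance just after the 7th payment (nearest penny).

£610.86

Monthly rate r = 20.4%/12 = 1.7% = 0.017.
Each month: B ← B·(1+r) − £24.00.
Month 1: interest £11.90; balance after payment £687.90.
Month 2: interest £11.69; balance after payment £675.59.
Month 3: interest £11.49; balance after payment £663.08.
Month 4: interest £11.27; balance after payment £650.35.
Month 5: interest £11.06; balance after payment £637.41.
Month 6: interest £10.84; balance after payment £624.24.
Month 7: interest £10.61; balance after payment £610.86.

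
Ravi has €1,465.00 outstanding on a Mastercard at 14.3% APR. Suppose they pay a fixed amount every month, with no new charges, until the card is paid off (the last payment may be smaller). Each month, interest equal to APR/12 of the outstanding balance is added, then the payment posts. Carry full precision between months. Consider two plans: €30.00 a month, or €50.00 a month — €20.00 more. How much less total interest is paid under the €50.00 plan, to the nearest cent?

€395.79

Monthly rate r = 14.3%/12 = 1.19167% = 0.0119167.
At €30.00/mo: n = ⌈−ln(1 − rB₀/P)/ln(1+r)⌉ = 74 payments (last €18.61); total interest = total paid − €1,465.00 = €743.61.
At €50.00/mo: 37 payments (last €12.82); total interest €347.82.
Interest saved = €743.61 − €347.82 = €395.79.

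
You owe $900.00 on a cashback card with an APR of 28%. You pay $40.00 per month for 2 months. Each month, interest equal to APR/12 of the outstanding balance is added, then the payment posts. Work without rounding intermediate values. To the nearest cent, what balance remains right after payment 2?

Monthly rate r = 28%/12 = 2.33333% = 0.0233333.
Each month: B ← B·(1+r) − $40.00.
Month 1: interest $21.00; balance after payment $881.00.
Month 2: interest $20.56; balance after payment $861.56.

$861.56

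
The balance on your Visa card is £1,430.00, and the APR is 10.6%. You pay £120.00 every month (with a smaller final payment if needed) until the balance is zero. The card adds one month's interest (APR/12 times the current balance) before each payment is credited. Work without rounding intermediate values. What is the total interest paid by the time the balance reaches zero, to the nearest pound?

£88

Monthly rate r = 10.6%/12 = 0.883333% = 0.00883333.
Payoff takes n = ⌈−ln(1 − rB₀/P)/ln(1+r)⌉ = ⌈12.647⌉ = 13 payments; the last is £77.79.
Total paid = 12·£120.00 + £77.79 = £1,517.79.
Total interest = total paid − principal = £1,517.79 − £1,430.00 = £87.79.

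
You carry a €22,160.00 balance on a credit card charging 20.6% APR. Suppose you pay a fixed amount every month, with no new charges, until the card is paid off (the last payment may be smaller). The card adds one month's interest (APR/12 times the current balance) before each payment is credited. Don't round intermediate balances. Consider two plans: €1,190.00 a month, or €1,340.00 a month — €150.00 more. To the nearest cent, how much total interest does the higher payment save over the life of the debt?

Monthly rate r = 20.6%/12 = 1.71667% = 0.0171667.
At €1,190.00/mo: n = ⌈−ln(1 − rB₀/P)/ln(1+r)⌉ = 23 payments (last €752.05); total interest = total paid − €22,160.00 = €4,772.05.
At €1,340.00/mo: 20 payments (last €831.17); total interest €4,131.17.
Interest saved = €4,772.05 − €4,131.17 = €640.88.

€640.88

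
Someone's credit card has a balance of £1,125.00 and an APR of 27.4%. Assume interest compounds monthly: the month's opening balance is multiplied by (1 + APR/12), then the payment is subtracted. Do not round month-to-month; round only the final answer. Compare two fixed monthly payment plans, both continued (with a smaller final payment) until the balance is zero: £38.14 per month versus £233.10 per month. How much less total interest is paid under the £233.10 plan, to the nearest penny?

£685.19

Monthly rate r = 27.4%/12 = 2.28333% = 0.0228333.
At £38.14/mo: n = ⌈−ln(1 − rB₀/P)/ln(1+r)⌉ = 50 payments (last £22.22); total interest = total paid − £1,125.00 = £766.08.
At £233.10/mo: 6 payments (last £40.39); total interest £80.89.
Interest saved = £766.08 − £80.89 = £685.19.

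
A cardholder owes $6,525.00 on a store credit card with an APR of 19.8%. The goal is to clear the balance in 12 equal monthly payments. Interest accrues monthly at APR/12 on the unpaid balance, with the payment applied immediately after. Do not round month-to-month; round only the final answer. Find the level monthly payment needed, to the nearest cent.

$603.82

Monthly rate r = 19.8%/12 = 1.65% = 0.0165.
Level-payment amortization: P = B₀·r / (1 − (1+r)^(−n)) = 6525.00·0.0165 / (1 − 1.0165^(−12)).
Denominator 1 − (1+r)^(−12) = 0.178303562.
P = 107.663 / 0.178303562 ≈ 603.82.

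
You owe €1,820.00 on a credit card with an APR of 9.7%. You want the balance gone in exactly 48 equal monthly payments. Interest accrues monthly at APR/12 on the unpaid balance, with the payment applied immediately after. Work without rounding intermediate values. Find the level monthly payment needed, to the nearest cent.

Monthly rate r = 9.7%/12 = 0.808333% = 0.00808333.
Level-payment amortization: P = B₀·r / (1 − (1+r)^(−n)) = 1820.00·0.00808333 / (1 − 1.00808^(−48)).
Denominator 1 − (1+r)^(−48) = 0.320528666.
P = 14.7117 / 0.320528666 ≈ 45.90.

€45.90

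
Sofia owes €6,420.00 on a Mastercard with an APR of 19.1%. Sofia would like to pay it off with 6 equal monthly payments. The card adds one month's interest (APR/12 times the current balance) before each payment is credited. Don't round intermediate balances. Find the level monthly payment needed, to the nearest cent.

Monthly rate r = 19.1%/12 = 1.59167% = 0.0159167.
Level-payment amortization: P = B₀·r / (1 − (1+r)^(−n)) = 6420.00·0.0159167 / (1 − 1.01592^(−6)).
Denominator 1 − (1+r)^(−6) = 0.0903978281.
P = 102.185 / 0.0903978281 ≈ 1130.39.

€1,130.39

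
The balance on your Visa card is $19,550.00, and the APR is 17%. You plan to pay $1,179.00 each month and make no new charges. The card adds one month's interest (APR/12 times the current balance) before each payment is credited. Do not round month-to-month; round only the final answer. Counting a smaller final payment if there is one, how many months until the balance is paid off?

Monthly rate r = 17%/12 = 1.41667% = 0.0141667.
Recurrence: B ← B·(1+r) − $1,179.00.
Month 1: interest $276.96; balance after payment $18,647.96.
Month 2: interest $264.18; balance after payment $17,733.14.
Closed form: n = −ln(1 − rB₀/P)/ln(1+r) = −ln(0.76509)/ln(1.01417) ≈ 19.034, so the balance reaches zero during payment 20.

20 payments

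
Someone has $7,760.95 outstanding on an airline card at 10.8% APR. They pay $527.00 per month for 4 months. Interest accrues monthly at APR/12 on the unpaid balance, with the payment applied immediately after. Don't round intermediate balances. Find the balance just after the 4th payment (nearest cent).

Monthly rate r = 10.8%/12 = 0.9% = 0.009.
Each month: B ← B·(1+r) − $527.00.
Month 1: interest $69.85; balance after payment $7,303.80.
Month 2: interest $65.73; balance after payment $6,842.53.
Month 3: interest $61.58; balance after payment $6,377.12.
Month 4: interest $57.39; balance after payment $5,907.51.

$5,907.51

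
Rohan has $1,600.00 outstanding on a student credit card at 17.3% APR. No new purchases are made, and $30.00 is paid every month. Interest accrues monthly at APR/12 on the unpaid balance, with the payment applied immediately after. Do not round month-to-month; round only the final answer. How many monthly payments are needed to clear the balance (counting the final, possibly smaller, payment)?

Monthly rate r = 17.3%/12 = 1.44167% = 0.0144167.
Recurrence: B ← B·(1+r) − $30.00.
Month 1: interest $23.07; balance after payment $1,593.07.
Month 2: interest $22.97; balance after payment $1,586.03.
Closed form: n = −ln(1 − rB₀/P)/ln(1+r) = −ln(0.23111)/ln(1.01442) ≈ 102.339, so the balance reaches zero during payment 103.

103 months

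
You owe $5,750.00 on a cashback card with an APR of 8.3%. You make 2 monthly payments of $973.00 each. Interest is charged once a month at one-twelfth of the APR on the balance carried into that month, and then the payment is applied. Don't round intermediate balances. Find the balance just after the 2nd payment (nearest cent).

$3,877.09

Monthly rate r = 8.3%/12 = 0.691667% = 0.00691667.
Each month: B ← B·(1+r) − $973.00.
Month 1: interest $39.77; balance after payment $4,816.77.
Month 2: interest $33.32; balance after payment $3,877.09.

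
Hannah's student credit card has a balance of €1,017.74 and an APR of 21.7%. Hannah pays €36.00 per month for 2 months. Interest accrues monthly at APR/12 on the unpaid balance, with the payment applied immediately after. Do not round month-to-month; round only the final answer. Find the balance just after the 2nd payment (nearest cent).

€982.23

Monthly rate r = 21.7%/12 = 1.80833% = 0.0180833.
Each month: B ← B·(1+r) − €36.00.
Month 1: interest €18.40; balance after payment €1,000.14.
Month 2: interest €18.09; balance after payment €982.23.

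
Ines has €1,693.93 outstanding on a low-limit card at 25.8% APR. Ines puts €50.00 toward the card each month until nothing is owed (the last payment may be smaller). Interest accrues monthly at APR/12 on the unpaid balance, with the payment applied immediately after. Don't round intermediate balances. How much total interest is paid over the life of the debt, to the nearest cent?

€1,369.78

Monthly rate r = 25.8%/12 = 2.15% = 0.0215.
Payoff takes n = ⌈−ln(1 − rB₀/P)/ln(1+r)⌉ = ⌈61.272⌉ = 62 payments; the last is €13.71.
Total paid = 61·€50.00 + €13.71 = €3,063.71.
Total interest = total paid − principal = €3,063.71 − €1,693.93 = €1,369.78.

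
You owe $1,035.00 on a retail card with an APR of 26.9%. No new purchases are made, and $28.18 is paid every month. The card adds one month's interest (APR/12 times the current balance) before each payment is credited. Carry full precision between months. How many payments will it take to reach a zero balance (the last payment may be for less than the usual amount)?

79 payments

Monthly rate r = 26.9%/12 = 2.24167% = 0.0224167.
Recurrence: B ← B·(1+r) − $28.18.
Month 1: interest $23.20; balance after payment $1,030.02.
Month 2: interest $23.09; balance after payment $1,024.93.
Closed form: n = −ln(1 − rB₀/P)/ln(1+r) = −ln(0.17668)/ln(1.02242) ≈ 78.191, so the balance reaches zero during payment 79.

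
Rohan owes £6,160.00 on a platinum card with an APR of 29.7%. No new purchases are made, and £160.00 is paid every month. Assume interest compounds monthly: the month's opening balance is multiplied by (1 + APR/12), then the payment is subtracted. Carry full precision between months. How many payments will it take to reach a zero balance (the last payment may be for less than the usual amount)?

Monthly rate r = 29.7%/12 = 2.475% = 0.02475.
Recurrence: B ← B·(1+r) − £160.00.
Month 1: interest £152.46; balance after payment £6,152.46.
Month 2: interest £152.27; balance after payment £6,144.73.
Closed form: n = −ln(1 − rB₀/P)/ln(1+r) = −ln(0.047125)/ln(1.02475) ≈ 124.954, so the balance reaches zero during payment 125.

125 months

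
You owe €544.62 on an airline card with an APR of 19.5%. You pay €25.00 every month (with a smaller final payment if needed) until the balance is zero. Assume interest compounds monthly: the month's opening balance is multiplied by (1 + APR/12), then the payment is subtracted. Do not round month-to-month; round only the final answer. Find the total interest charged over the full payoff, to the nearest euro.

Monthly rate r = 19.5%/12 = 1.625% = 0.01625.
Payoff takes n = ⌈−ln(1 − rB₀/P)/ln(1+r)⌉ = ⌈27.108⌉ = 28 payments; the last is €2.71.
Total paid = 27·€25.00 + €2.71 = €677.71.
Total interest = total paid − principal = €677.71 − €544.62 = €133.09.

€133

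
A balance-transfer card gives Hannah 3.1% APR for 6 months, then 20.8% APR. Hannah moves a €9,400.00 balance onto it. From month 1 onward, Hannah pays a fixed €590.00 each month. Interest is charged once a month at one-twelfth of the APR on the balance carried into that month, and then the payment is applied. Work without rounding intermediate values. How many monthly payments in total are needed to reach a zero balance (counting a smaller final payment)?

Promo months 1–6 at r₀ = 3.1%/12 = 0.00258333; months 7+ at r₁ = 20.8%/12 = 0.0173333.
After month 6: iterate B ← B·(1+r₀) − €590.00 for 6 months → €5,983.70.
Then at r₁ with €590.00/mo: n₂ = −ln(1 − r₁·B/P)/ln(1+r₁) ≈ 11.25 → 12 more payments.

18 payments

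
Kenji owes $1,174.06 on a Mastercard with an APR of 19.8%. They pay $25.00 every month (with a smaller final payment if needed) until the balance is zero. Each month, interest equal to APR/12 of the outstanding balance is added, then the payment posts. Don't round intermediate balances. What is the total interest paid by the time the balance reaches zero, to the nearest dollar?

$1,104

Monthly rate r = 19.8%/12 = 1.65% = 0.0165.
Payoff takes n = ⌈−ln(1 − rB₀/P)/ln(1+r)⌉ = ⌈91.114⌉ = 92 payments; the last is $2.88.
Total paid = 91·$25.00 + $2.88 = $2,277.88.
Total interest = total paid − principal = $2,277.88 − $1,174.06 = $1,103.82.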